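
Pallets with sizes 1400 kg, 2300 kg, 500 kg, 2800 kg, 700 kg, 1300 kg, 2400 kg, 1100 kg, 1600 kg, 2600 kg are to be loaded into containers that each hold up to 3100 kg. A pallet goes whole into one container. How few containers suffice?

6

Total = 2800 + 2600 + 2400 + 2300 + 1600 + 1400 + 1300 + 1100 + 700 + 500 = 16700 kg.
Lower bound: ⌈16700/3100⌉ = 6 containers.
A packing using 6 containers:
  container 1: 2800 = 2800
  container 2: 2600 + 500 = 3100
  container 3: 2400 + 700 = 3100
  container 4: 2300 = 2300
  container 5: 1600 + 1400 = 3000
  container 6: 1300 + 1100 = 2400
This matches the lower bound, so 6 is optimal.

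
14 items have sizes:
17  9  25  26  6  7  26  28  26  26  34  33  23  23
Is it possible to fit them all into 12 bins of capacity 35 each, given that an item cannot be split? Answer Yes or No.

A valid assignment using 11 bins:
  bin 1: 34 = 34
  bin 2: 33 = 33
  bin 3: 28 + 7 = 35
  bin 4: 26 + 9 = 35
  bin 5: 26 + 6 = 32
  bin 6: 26 = 26
  bin 7: 26 = 26
  bin 8: 25 = 25
  bin 9: 23 = 23
  bin 10: 23 = 23
  bin 11: 17 = 17
That uses only 11 ≤ 12, so 12 bins are enough.

Yes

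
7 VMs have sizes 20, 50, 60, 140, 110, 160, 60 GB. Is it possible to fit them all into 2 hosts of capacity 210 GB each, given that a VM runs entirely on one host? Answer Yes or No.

No

Total = 600 GB; ⌈600/210⌉ = 3.
At least 3 hosts are required, but only 2 are allowed.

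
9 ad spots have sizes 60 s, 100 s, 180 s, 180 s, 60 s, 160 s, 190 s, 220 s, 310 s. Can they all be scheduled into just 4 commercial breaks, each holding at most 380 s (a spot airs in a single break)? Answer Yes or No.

A valid assignment using 4 commercial breaks:
  break 1: 310 + 60 = 370
  break 2: 220 + 160 = 380
  break 3: 190 + 180 = 370
  break 4: 180 + 100 + 60 = 340
Every load is within 380 s, so 4 commercial breaks suffice.

Yes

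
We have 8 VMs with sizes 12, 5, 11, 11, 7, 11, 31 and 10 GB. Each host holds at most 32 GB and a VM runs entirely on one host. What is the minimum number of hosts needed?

4

Total = 31 + 12 + 11 + 11 + 11 + 10 + 7 + 5 = 98 GB.
Lower bound: ⌈98/32⌉ = 4 hosts.
A packing using 4 hosts:
  host 1: 31 = 31
  host 2: 12 + 11 + 7 = 30
  host 3: 11 + 11 + 10 = 32
  host 4: 5 = 5
This matches the lower bound, so 4 is optimal.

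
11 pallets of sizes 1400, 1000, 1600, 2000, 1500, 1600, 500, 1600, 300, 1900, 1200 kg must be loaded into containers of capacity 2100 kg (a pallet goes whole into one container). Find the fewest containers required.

9

Total = 2000 + 1900 + 1600 + 1600 + 1600 + 1500 + 1400 + 1200 + 1000 + 500 + 300 = 14600 kg.
Lower bound: ⌈14600/2100⌉ = 7 containers.
Also, 8 pallets each exceed 1050 kg, and no two of those can share a container, so at least 8 containers are needed.
A packing using 9 containers:
  container 1: 2000 = 2000
  container 2: 1900 = 1900
  container 3: 1600 + 500 = 2100
  container 4: 1600 + 300 = 1900
  container 5: 1600 = 1600
  container 6: 1500 = 1500
  container 7: 1400 = 1400
  container 8: 1200 = 1200
  container 9: 1000 = 1000
No arrangement into 8 containers stays within capacity, so 9 is optimal.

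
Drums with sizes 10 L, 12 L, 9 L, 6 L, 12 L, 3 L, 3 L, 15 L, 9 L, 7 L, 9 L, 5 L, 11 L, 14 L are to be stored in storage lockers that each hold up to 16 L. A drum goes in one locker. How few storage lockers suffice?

Total = 15 + 14 + 12 + 12 + 11 + 10 + 9 + 9 + 9 + 7 + 6 + 5 + 3 + 3 = 125 L.
Lower bound: ⌈125/16⌉ = 8 storage lockers.
Also, 9 drums each exceed 8 L, and no two of those can share a locker, so at least 9 storage lockers are needed.
A packing using 9 storage lockers:
  locker 1: 15 = 15
  locker 2: 14 = 14
  locker 3: 12 + 3 = 15
  locker 4: 12 + 3 = 15
  locker 5: 11 + 5 = 16
  locker 6: 10 + 6 = 16
  locker 7: 9 + 7 = 16
  locker 8: 9 = 9
  locker 9: 9 = 9
This matches the lower bound, so 9 is optimal.

9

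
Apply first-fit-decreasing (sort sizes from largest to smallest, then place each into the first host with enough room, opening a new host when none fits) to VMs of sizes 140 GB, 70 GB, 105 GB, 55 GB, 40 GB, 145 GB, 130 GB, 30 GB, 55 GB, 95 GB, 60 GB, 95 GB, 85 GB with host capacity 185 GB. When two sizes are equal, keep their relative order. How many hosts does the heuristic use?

Sorted descending: 145, 140, 130, 105, 95, 95, 85, 70, 60, 55, 55, 40, 30.
  145 → host 1 (new)  [load 145/185]
  140 → host 2 (new)  [load 140/185]
  130 → host 3 (new)  [load 130/185]
  105 → host 4 (new)  [load 105/185]
  95 → host 5 (new)  [load 95/185]
  95 → host 6 (new)  [load 95/185]
  85 → host 5  [load 180/185]
  70 → host 4  [load 175/185]
  60 → host 6  [load 155/185]
  55 → host 3  [load 185/185]
  55 → host 7 (new)  [load 55/185]
  40 → host 1  [load 185/185]
  30 → host 2  [load 170/185]
7 hosts opened.

7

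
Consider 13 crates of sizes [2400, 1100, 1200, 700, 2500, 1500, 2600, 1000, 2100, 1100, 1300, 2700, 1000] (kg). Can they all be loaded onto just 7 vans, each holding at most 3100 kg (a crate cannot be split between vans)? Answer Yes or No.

Total = 21200 kg; ⌈21200/3100⌉ = 7.
The bound of 7 does not rule out 7, but exhaustive search shows no assignment into 7 vans of capacity 3100 kg exists — the minimum is 8.

No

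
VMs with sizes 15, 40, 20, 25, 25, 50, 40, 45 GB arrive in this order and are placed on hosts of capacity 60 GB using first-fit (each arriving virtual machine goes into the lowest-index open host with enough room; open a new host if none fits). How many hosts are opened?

  15 → host 1 (new)  [load 15/60]
  40 → host 1  [load 55/60]
  20 → host 2 (new)  [load 20/60]
  25 → host 2  [load 45/60]
  25 → host 3 (new)  [load 25/60]
  50 → host 4 (new)  [load 50/60]
  40 → host 5 (new)  [load 40/60]
  45 → host 6 (new)  [load 45/60]
6 hosts opened.

6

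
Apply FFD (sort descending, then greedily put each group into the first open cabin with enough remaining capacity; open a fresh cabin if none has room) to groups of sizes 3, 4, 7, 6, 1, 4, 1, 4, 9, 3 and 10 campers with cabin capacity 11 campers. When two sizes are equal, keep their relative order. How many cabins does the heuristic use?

Sorted descending: 10, 9, 7, 6, 4, 4, 4, 3, 3, 1, 1.
  10 → cabin 1 (new)  [load 10/11]
  9 → cabin 2 (new)  [load 9/11]
  7 → cabin 3 (new)  [load 7/11]
  6 → cabin 4 (new)  [load 6/11]
  4 → cabin 3  [load 11/11]
  4 → cabin 4  [load 10/11]
  4 → cabin 5 (new)  [load 4/11]
  3 → cabin 5  [load 7/11]
  3 → cabin 5  [load 10/11]
  1 → cabin 1  [load 11/11]
  1 → cabin 2  [load 10/11]
5 cabins opened.

5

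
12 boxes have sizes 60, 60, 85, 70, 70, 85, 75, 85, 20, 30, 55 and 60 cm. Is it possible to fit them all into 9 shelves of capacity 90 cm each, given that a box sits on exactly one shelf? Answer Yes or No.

Total = 755 cm; ⌈755/90⌉ = 9.
10 boxes each exceed half the capacity and cannot share a shelf, forcing at least 10 shelves.
At least 10 shelves are required, but only 9 are allowed.

No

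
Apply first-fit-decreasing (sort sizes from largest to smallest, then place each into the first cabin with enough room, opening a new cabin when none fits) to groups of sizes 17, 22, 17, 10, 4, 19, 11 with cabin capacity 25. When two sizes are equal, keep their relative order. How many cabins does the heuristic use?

5

Sorted descending: 22, 19, 17, 17, 11, 10, 4.
  22 → cabin 1 (new)  [load 22/25]
  19 → cabin 2 (new)  [load 19/25]
  17 → cabin 3 (new)  [load 17/25]
  17 → cabin 4 (new)  [load 17/25]
  11 → cabin 5 (new)  [load 11/25]
  10 → cabin 5  [load 21/25]
  4 → cabin 2  [load 23/25]
5 cabins opened.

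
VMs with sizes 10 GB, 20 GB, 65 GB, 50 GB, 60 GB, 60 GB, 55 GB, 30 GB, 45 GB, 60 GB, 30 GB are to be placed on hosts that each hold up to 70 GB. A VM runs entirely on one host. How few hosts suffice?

8

Total = 65 + 60 + 60 + 60 + 55 + 50 + 45 + 30 + 30 + 20 + 10 = 485 GB.
Lower bound: ⌈485/70⌉ = 7 hosts.
A packing using 8 hosts:
  host 1: 65 = 65
  host 2: 60 + 10 = 70
  host 3: 60 = 60
  host 4: 60 = 60
  host 5: 55 = 55
  host 6: 50 + 20 = 70
  host 7: 45 = 45
  host 8: 30 + 30 = 60
No arrangement into 7 hosts stays within capacity, so 8 is optimal.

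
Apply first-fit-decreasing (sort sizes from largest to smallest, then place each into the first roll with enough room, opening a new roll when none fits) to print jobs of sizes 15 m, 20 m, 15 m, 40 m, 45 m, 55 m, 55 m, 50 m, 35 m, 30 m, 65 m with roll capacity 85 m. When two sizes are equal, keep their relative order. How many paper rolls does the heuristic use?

Sorted descending: 65, 55, 55, 50, 45, 40, 35, 30, 20, 15, 15.
  65 → roll 1 (new)  [load 65/85]
  55 → roll 2 (new)  [load 55/85]
  55 → roll 3 (new)  [load 55/85]
  50 → roll 4 (new)  [load 50/85]
  45 → roll 5 (new)  [load 45/85]
  40 → roll 5  [load 85/85]
  35 → roll 4  [load 85/85]
  30 → roll 2  [load 85/85]
  20 → roll 1  [load 85/85]
  15 → roll 3  [load 70/85]
  15 → roll 3  [load 85/85]
5 paper rolls opened.

5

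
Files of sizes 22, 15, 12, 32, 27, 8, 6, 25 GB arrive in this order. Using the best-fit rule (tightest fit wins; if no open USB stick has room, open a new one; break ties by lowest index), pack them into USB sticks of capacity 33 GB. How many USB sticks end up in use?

  22 → USB stick 1 (new)  [load 22/33]
  15 → USB stick 2 (new)  [load 15/33]
  12 → USB stick 2  [load 27/33]
  32 → USB stick 3 (new)  [load 32/33]
  27 → USB stick 4 (new)  [load 27/33]
  8 → USB stick 1  [load 30/33]
  6 → USB stick 2  [load 33/33]
  25 → USB stick 5 (new)  [load 25/33]
5 USB sticks opened.

5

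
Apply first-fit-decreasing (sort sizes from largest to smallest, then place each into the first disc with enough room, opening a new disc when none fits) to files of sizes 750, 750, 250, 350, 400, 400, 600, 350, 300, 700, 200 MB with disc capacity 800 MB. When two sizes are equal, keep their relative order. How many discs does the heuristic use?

Sorted descending: 750, 750, 700, 600, 400, 400, 350, 350, 300, 250, 200.
  750 → disc 1 (new)  [load 750/800]
  750 → disc 2 (new)  [load 750/800]
  700 → disc 3 (new)  [load 700/800]
  600 → disc 4 (new)  [load 600/800]
  400 → disc 5 (new)  [load 400/800]
  400 → disc 5  [load 800/800]
  350 → disc 6 (new)  [load 350/800]
  350 → disc 6  [load 700/800]
  300 → disc 7 (new)  [load 300/800]
  250 → disc 7  [load 550/800]
  200 → disc 4  [load 800/800]
7 discs opened.

7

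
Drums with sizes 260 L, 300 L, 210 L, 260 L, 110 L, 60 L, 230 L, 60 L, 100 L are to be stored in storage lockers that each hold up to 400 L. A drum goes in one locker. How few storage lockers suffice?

5

Total = 300 + 260 + 260 + 230 + 210 + 110 + 100 + 60 + 60 = 1590 L.
Lower bound: ⌈1590/400⌉ = 4 storage lockers.
Also, 5 drums each exceed 200 L, and no two of those can share a locker, so at least 5 storage lockers are needed.
A packing using 5 storage lockers:
  locker 1: 300 + 100 = 400
  locker 2: 260 + 110 = 370
  locker 3: 260 + 60 + 60 = 380
  locker 4: 230 = 230
  locker 5: 210 = 210
This matches the lower bound, so 5 is optimal.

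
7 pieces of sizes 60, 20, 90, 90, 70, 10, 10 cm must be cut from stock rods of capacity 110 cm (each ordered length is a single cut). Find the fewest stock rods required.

4

Total = 90 + 90 + 70 + 60 + 20 + 10 + 10 = 350 cm.
Lower bound: ⌈350/110⌉ = 4 stock rods.
A packing using 4 stock rods:
  stock rod 1: 90 + 20 = 110
  stock rod 2: 90 + 10 + 10 = 110
  stock rod 3: 70 = 70
  stock rod 4: 60 = 60
This matches the lower bound, so 4 is optimal.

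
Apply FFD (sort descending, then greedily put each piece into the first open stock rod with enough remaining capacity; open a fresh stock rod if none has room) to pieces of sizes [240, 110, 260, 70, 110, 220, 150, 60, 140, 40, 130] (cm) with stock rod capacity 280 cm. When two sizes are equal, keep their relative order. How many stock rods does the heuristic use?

Sorted descending: 260, 240, 220, 150, 140, 130, 110, 110, 70, 60, 40.
  260 → stock rod 1 (new)  [load 260/280]
  240 → stock rod 2 (new)  [load 240/280]
  220 → stock rod 3 (new)  [load 220/280]
  150 → stock rod 4 (new)  [load 150/280]
  140 → stock rod 5 (new)  [load 140/280]
  130 → stock rod 4  [load 280/280]
  110 → stock rod 5  [load 250/280]
  110 → stock rod 6 (new)  [load 110/280]
  70 → stock rod 6  [load 180/280]
  60 → stock rod 3  [load 280/280]
  40 → stock rod 2  [load 280/280]
6 stock rods opened.

6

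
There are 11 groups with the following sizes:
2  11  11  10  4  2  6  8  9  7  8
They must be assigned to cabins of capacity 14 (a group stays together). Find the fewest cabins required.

7

Total = 11 + 11 + 10 + 9 + 8 + 8 + 7 + 6 + 4 + 2 + 2 = 78.
Lower bound: ⌈78/14⌉ = 6 cabins.
A packing using 7 cabins:
  cabin 1: 11 + 2 = 13
  cabin 2: 11 + 2 = 13
  cabin 3: 10 + 4 = 14
  cabin 4: 9 = 9
  cabin 5: 8 + 6 = 14
  cabin 6: 8 = 8
  cabin 7: 7 = 7
No arrangement into 6 cabins stays within capacity, so 7 is optimal.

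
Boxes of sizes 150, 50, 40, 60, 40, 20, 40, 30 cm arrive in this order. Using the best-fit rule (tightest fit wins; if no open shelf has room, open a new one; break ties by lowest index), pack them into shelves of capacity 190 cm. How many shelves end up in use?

  150 → shelf 1 (new)  [load 150/190]
  50 → shelf 2 (new)  [load 50/190]
  40 → shelf 1  [load 190/190]
  60 → shelf 2  [load 110/190]
  40 → shelf 2  [load 150/190]
  20 → shelf 2  [load 170/190]
  40 → shelf 3 (new)  [load 40/190]
  30 → shelf 3  [load 70/190]
3 shelves opened.

3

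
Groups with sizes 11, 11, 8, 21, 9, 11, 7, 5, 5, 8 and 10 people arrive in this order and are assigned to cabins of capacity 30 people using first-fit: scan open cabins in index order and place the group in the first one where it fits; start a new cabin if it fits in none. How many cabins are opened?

4

  11 → cabin 1 (new)  [load 11/30]
  11 → cabin 1  [load 22/30]
  8 → cabin 1  [load 30/30]
  21 → cabin 2 (new)  [load 21/30]
  9 → cabin 2  [load 30/30]
  11 → cabin 3 (new)  [load 11/30]
  7 → cabin 3  [load 18/30]
  5 → cabin 3  [load 23/30]
  5 → cabin 3  [load 28/30]
  8 → cabin 4 (new)  [load 8/30]
  10 → cabin 4  [load 18/30]
4 cabins opened.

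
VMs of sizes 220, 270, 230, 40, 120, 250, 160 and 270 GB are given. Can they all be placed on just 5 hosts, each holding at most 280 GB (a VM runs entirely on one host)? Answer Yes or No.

Total = 1560 GB; ⌈1560/280⌉ = 6.
At least 6 hosts are required, but only 5 are allowed.

No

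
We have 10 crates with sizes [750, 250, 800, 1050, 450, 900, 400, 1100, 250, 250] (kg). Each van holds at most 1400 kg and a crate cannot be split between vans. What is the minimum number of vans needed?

Total = 1100 + 1050 + 900 + 800 + 750 + 450 + 400 + 250 + 250 + 250 = 6200 kg.
Lower bound: ⌈6200/1400⌉ = 5 vans.
A packing using 5 vans:
  van 1: 1100 + 250 = 1350
  van 2: 1050 + 250 = 1300
  van 3: 900 + 450 = 1350
  van 4: 800 + 400 = 1200
  van 5: 750 + 250 = 1000
This matches the lower bound, so 5 is optimal.

5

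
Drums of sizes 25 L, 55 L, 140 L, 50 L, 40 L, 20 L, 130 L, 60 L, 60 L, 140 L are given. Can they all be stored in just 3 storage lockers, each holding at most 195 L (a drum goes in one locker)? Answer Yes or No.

Total = 720 L; ⌈720/195⌉ = 4.
At least 4 storage lockers are required, but only 3 are allowed.

No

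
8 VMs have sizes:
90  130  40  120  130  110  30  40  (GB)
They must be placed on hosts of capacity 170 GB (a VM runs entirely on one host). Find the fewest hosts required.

5

Total = 130 + 130 + 120 + 110 + 90 + 40 + 40 + 30 = 690 GB.
Lower bound: ⌈690/170⌉ = 5 hosts.
A packing using 5 hosts:
  host 1: 130 + 40 = 170
  host 2: 130 + 40 = 170
  host 3: 120 + 30 = 150
  host 4: 110 = 110
  host 5: 90 = 90
This matches the lower bound, so 5 is optimal.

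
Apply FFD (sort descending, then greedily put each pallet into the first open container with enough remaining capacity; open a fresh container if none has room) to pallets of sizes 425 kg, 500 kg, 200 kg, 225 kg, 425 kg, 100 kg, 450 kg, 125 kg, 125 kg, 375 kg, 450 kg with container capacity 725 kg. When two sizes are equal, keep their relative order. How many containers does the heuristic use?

6

Sorted descending: 500, 450, 450, 425, 425, 375, 225, 200, 125, 125, 100.
  500 → container 1 (new)  [load 500/725]
  450 → container 2 (new)  [load 450/725]
  450 → container 3 (new)  [load 450/725]
  425 → container 4 (new)  [load 425/725]
  425 → container 5 (new)  [load 425/725]
  375 → container 6 (new)  [load 375/725]
  225 → container 1  [load 725/725]
  200 → container 2  [load 650/725]
  125 → container 3  [load 575/725]
  125 → container 3  [load 700/725]
  100 → container 4  [load 525/725]
6 containers opened.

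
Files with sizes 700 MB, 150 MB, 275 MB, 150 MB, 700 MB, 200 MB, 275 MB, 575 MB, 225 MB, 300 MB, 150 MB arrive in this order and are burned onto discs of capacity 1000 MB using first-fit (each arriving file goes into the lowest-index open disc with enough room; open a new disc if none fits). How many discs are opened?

  700 → disc 1 (new)  [load 700/1000]
  150 → disc 1  [load 850/1000]
  275 → disc 2 (new)  [load 275/1000]
  150 → disc 1  [load 1000/1000]
  700 → disc 2  [load 975/1000]
  200 → disc 3 (new)  [load 200/1000]
  275 → disc 3  [load 475/1000]
  575 → disc 4 (new)  [load 575/1000]
  225 → disc 3  [load 700/1000]
  300 → disc 3  [load 1000/1000]
  150 → disc 4  [load 725/1000]
4 discs opened.

4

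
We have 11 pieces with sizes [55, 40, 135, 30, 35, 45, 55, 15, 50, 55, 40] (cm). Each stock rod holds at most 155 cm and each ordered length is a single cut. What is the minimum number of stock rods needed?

Total = 135 + 55 + 55 + 55 + 50 + 45 + 40 + 40 + 35 + 30 + 15 = 555 cm.
Lower bound: ⌈555/155⌉ = 4 stock rods.
A packing using 4 stock rods:
  stock rod 1: 135 + 15 = 150
  stock rod 2: 55 + 55 + 45 = 155
  stock rod 3: 55 + 50 + 40 = 145
  stock rod 4: 40 + 35 + 30 = 105
This matches the lower bound, so 4 is optimal.

4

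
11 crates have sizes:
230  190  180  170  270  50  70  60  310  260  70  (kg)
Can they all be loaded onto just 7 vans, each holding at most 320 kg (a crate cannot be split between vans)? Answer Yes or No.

Yes

A valid assignment using 7 vans:
  van 1: 310 = 310
  van 2: 270 + 50 = 320
  van 3: 260 + 60 = 320
  van 4: 230 + 70 = 300
  van 5: 190 + 70 = 260
  van 6: 180 = 180
  van 7: 170 = 170
Every load is within 320 kg, so 7 vans suffice.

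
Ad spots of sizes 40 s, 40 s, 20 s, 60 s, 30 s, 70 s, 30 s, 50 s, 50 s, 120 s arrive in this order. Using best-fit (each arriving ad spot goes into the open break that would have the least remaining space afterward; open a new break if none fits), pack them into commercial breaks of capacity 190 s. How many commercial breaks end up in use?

  40 → break 1 (new)  [load 40/190]
  40 → break 1  [load 80/190]
  20 → break 1  [load 100/190]
  60 → break 1  [load 160/190]
  30 → break 1  [load 190/190]
  70 → break 2 (new)  [load 70/190]
  30 → break 2  [load 100/190]
  50 → break 2  [load 150/190]
  50 → break 3 (new)  [load 50/190]
  120 → break 3  [load 170/190]
3 commercial breaks opened.

3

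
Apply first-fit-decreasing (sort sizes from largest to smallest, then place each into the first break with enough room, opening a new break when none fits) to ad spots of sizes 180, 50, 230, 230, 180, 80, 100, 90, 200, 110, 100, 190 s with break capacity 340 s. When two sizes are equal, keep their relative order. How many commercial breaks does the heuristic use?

6

Sorted descending: 230, 230, 200, 190, 180, 180, 110, 100, 100, 90, 80, 50.
  230 → break 1 (new)  [load 230/340]
  230 → break 2 (new)  [load 230/340]
  200 → break 3 (new)  [load 200/340]
  190 → break 4 (new)  [load 190/340]
  180 → break 5 (new)  [load 180/340]
  180 → break 6 (new)  [load 180/340]
  110 → break 1  [load 340/340]
  100 → break 2  [load 330/340]
  100 → break 3  [load 300/340]
  90 → break 4  [load 280/340]
  80 → break 5  [load 260/340]
  50 → break 4  [load 330/340]
6 commercial breaks opened.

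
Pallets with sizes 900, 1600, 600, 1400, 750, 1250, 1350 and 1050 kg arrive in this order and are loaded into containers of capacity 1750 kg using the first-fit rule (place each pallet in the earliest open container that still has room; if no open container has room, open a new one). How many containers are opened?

7

  900 → container 1 (new)  [load 900/1750]
  1600 → container 2 (new)  [load 1600/1750]
  600 → container 1  [load 1500/1750]
  1400 → container 3 (new)  [load 1400/1750]
  750 → container 4 (new)  [load 750/1750]
  1250 → container 5 (new)  [load 1250/1750]
  1350 → container 6 (new)  [load 1350/1750]
  1050 → container 7 (new)  [load 1050/1750]
7 containers opened.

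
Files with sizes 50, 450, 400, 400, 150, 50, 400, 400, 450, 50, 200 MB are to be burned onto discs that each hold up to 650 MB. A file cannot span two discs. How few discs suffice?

Total = 450 + 450 + 400 + 400 + 400 + 400 + 200 + 150 + 50 + 50 + 50 = 3000 MB.
Lower bound: ⌈3000/650⌉ = 5 discs.
Also, 6 files each exceed 325 MB, and no two of those can share a disc, so at least 6 discs are needed.
A packing using 6 discs:
  disc 1: 450 + 200 = 650
  disc 2: 450 + 150 + 50 = 650
  disc 3: 400 + 50 + 50 = 500
  disc 4: 400 = 400
  disc 5: 400 = 400
  disc 6: 400 = 400
This matches the lower bound, so 6 is optimal.

6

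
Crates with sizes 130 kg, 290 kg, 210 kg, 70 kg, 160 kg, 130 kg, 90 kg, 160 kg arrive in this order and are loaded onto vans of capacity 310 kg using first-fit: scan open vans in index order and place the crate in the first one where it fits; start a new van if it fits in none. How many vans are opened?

5

  130 → van 1 (new)  [load 130/310]
  290 → van 2 (new)  [load 290/310]
  210 → van 3 (new)  [load 210/310]
  70 → van 1  [load 200/310]
  160 → van 4 (new)  [load 160/310]
  130 → van 4  [load 290/310]
  90 → van 1  [load 290/310]
  160 → van 5 (new)  [load 160/310]
5 vans opened.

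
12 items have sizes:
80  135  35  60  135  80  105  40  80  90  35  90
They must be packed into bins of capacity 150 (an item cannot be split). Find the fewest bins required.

Total = 135 + 135 + 105 + 90 + 90 + 80 + 80 + 80 + 60 + 40 + 35 + 35 = 965.
Lower bound: ⌈965/150⌉ = 7 bins.
Also, 8 items each exceed 75, and no two of those can share a bin, so at least 8 bins are needed.
A packing using 8 bins:
  bin 1: 135 = 135
  bin 2: 135 = 135
  bin 3: 105 + 40 = 145
  bin 4: 90 + 60 = 150
  bin 5: 90 + 35 = 125
  bin 6: 80 + 35 = 115
  bin 7: 80 = 80
  bin 8: 80 = 80
This matches the lower bound, so 8 is optimal.

8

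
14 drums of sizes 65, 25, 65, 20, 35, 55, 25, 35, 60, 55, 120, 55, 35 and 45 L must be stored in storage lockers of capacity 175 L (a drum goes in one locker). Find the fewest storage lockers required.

4

Total = 120 + 65 + 65 + 60 + 55 + 55 + 55 + 45 + 35 + 35 + 35 + 25 + 25 + 20 = 695 L.
Lower bound: ⌈695/175⌉ = 4 storage lockers.
A packing using 4 storage lockers:
  locker 1: 120 + 55 = 175
  locker 2: 65 + 65 + 45 = 175
  locker 3: 60 + 55 + 55 = 170
  locker 4: 35 + 35 + 35 + 25 + 25 + 20 = 175
This matches the lower bound, so 4 is optimal.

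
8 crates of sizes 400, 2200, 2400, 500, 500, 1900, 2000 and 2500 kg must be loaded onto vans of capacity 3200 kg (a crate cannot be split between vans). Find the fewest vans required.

Total = 2500 + 2400 + 2200 + 2000 + 1900 + 500 + 500 + 400 = 12400 kg.
Lower bound: ⌈12400/3200⌉ = 4 vans.
Also, 5 crates each exceed 1600 kg, and no two of those can share a van, so at least 5 vans are needed.
A packing using 5 vans:
  van 1: 2500 + 500 = 3000
  van 2: 2400 + 500 = 2900
  van 3: 2200 + 400 = 2600
  van 4: 2000 = 2000
  van 5: 1900 = 1900
This matches the lower bound, so 5 is optimal.

5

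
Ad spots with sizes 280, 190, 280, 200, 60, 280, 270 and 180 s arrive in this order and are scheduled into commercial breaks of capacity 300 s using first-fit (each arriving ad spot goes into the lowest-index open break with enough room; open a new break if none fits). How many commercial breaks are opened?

  280 → break 1 (new)  [load 280/300]
  190 → break 2 (new)  [load 190/300]
  280 → break 3 (new)  [load 280/300]
  200 → break 4 (new)  [load 200/300]
  60 → break 2  [load 250/300]
  280 → break 5 (new)  [load 280/300]
  270 → break 6 (new)  [load 270/300]
  180 → break 7 (new)  [load 180/300]
7 commercial breaks opened.

7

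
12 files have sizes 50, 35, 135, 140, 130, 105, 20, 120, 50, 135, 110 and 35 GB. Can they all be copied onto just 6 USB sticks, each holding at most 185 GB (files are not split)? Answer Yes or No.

No

Total = 1065 GB; ⌈1065/185⌉ = 6.
7 files each exceed half the capacity and cannot share a USB stick, forcing at least 7 USB sticks.
At least 7 USB sticks are required, but only 6 are allowed.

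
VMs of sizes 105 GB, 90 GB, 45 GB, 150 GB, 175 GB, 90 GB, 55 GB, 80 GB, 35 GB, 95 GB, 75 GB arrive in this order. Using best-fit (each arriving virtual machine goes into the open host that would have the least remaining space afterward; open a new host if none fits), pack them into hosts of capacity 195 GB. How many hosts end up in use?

  105 → host 1 (new)  [load 105/195]
  90 → host 1  [load 195/195]
  45 → host 2 (new)  [load 45/195]
  150 → host 2  [load 195/195]
  175 → host 3 (new)  [load 175/195]
  90 → host 4 (new)  [load 90/195]
  55 → host 4  [load 145/195]
  80 → host 5 (new)  [load 80/195]
  35 → host 4  [load 180/195]
  95 → host 5  [load 175/195]
  75 → host 6 (new)  [load 75/195]
6 hosts opened.

6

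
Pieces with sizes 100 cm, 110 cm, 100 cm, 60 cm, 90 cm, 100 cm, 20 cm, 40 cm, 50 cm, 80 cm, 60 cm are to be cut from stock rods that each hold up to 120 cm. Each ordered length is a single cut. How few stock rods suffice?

Total = 110 + 100 + 100 + 100 + 90 + 80 + 60 + 60 + 50 + 40 + 20 = 810 cm.
Lower bound: ⌈810/120⌉ = 7 stock rods.
A packing using 8 stock rods:
  stock rod 1: 110 = 110
  stock rod 2: 100 + 20 = 120
  stock rod 3: 100 = 100
  stock rod 4: 100 = 100
  stock rod 5: 90 = 90
  stock rod 6: 80 + 40 = 120
  stock rod 7: 60 + 60 = 120
  stock rod 8: 50 = 50
No arrangement into 7 stock rods stays within capacity, so 8 is optimal.

8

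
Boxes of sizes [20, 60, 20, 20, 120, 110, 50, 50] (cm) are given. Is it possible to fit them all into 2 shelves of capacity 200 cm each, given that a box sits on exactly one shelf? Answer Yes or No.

No

Total = 450 cm; ⌈450/200⌉ = 3.
At least 3 shelves are required, but only 2 are allowed.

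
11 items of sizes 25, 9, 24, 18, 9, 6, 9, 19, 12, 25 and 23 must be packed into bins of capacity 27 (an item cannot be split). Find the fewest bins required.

8

Total = 25 + 25 + 24 + 23 + 19 + 18 + 12 + 9 + 9 + 9 + 6 = 179.
Lower bound: ⌈179/27⌉ = 7 bins.
A packing using 8 bins:
  bin 1: 25 = 25
  bin 2: 25 = 25
  bin 3: 24 = 24
  bin 4: 23 = 23
  bin 5: 19 + 6 = 25
  bin 6: 18 + 9 = 27
  bin 7: 12 + 9 = 21
  bin 8: 9 = 9
No arrangement into 7 bins stays within capacity, so 8 is optimal.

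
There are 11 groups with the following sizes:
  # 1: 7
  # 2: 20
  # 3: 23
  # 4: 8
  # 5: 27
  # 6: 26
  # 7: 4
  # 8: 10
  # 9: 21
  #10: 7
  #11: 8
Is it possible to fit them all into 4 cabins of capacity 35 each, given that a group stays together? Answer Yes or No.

No

Total = 161; ⌈161/35⌉ = 5.
At least 5 cabins are required, but only 4 are allowed.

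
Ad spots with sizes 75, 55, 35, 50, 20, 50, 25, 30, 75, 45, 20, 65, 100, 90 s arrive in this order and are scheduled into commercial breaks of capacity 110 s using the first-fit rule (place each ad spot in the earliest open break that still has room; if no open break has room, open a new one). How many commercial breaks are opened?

  75 → break 1 (new)  [load 75/110]
  55 → break 2 (new)  [load 55/110]
  35 → break 1  [load 110/110]
  50 → break 2  [load 105/110]
  20 → break 3 (new)  [load 20/110]
  50 → break 3  [load 70/110]
  25 → break 3  [load 95/110]
  30 → break 4 (new)  [load 30/110]
  75 → break 4  [load 105/110]
  45 → break 5 (new)  [load 45/110]
  20 → break 5  [load 65/110]
  65 → break 6 (new)  [load 65/110]
  100 → break 7 (new)  [load 100/110]
  90 → break 8 (new)  [load 90/110]
8 commercial breaks opened.

8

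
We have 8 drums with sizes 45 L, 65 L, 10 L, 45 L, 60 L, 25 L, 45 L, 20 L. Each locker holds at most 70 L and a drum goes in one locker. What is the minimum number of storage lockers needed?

Total = 65 + 60 + 45 + 45 + 45 + 25 + 20 + 10 = 315 L.
Lower bound: ⌈315/70⌉ = 5 storage lockers.
A packing using 5 storage lockers:
  locker 1: 65 = 65
  locker 2: 60 + 10 = 70
  locker 3: 45 + 25 = 70
  locker 4: 45 + 20 = 65
  locker 5: 45 = 45
This matches the lower bound, so 5 is optimal.

5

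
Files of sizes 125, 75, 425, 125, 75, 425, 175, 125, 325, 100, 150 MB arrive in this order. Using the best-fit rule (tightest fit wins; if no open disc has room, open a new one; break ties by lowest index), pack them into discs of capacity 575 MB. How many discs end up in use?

  125 → disc 1 (new)  [load 125/575]
  75 → disc 1  [load 200/575]
  425 → disc 2 (new)  [load 425/575]
  125 → disc 2  [load 550/575]
  75 → disc 1  [load 275/575]
  425 → disc 3 (new)  [load 425/575]
  175 → disc 1  [load 450/575]
  125 → disc 1  [load 575/575]
  325 → disc 4 (new)  [load 325/575]
  100 → disc 3  [load 525/575]
  150 → disc 4  [load 475/575]
4 discs opened.

4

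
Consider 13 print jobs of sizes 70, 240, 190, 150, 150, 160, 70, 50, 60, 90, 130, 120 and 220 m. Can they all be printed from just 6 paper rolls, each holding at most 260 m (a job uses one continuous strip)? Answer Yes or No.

Total = 1700 m; ⌈1700/260⌉ = 7.
At least 7 paper rolls are required, but only 6 are allowed.

No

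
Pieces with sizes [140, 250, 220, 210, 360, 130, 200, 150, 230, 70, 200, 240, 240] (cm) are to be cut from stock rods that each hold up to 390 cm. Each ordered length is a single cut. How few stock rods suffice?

Total = 360 + 250 + 240 + 240 + 230 + 220 + 210 + 200 + 200 + 150 + 140 + 130 + 70 = 2640 cm.
Lower bound: ⌈2640/390⌉ = 7 stock rods.
Also, 9 pieces each exceed 195 cm, and no two of those can share a stock rod, so at least 9 stock rods are needed.
A packing using 9 stock rods:
  stock rod 1: 360 = 360
  stock rod 2: 250 + 140 = 390
  stock rod 3: 240 + 150 = 390
  stock rod 4: 240 + 130 = 370
  stock rod 5: 230 + 70 = 300
  stock rod 6: 220 = 220
  stock rod 7: 210 = 210
  stock rod 8: 200 = 200
  stock rod 9: 200 = 200
This matches the lower bound, so 9 is optimal.

9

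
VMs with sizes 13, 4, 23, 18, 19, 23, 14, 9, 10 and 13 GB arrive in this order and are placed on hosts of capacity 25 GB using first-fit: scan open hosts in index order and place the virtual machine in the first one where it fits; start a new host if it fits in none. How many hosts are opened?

  13 → host 1 (new)  [load 13/25]
  4 → host 1  [load 17/25]
  23 → host 2 (new)  [load 23/25]
  18 → host 3 (new)  [load 18/25]
  19 → host 4 (new)  [load 19/25]
  23 → host 5 (new)  [load 23/25]
  14 → host 6 (new)  [load 14/25]
  9 → host 6  [load 23/25]
  10 → host 7 (new)  [load 10/25]
  13 → host 7  [load 23/25]
7 hosts opened.

7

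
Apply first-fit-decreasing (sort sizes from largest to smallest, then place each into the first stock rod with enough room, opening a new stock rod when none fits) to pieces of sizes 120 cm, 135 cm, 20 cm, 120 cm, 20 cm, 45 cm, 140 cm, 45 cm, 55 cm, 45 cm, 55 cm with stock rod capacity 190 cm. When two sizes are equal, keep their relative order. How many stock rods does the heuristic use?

5

Sorted descending: 140, 135, 120, 120, 55, 55, 45, 45, 45, 20, 20.
  140 → stock rod 1 (new)  [load 140/190]
  135 → stock rod 2 (new)  [load 135/190]
  120 → stock rod 3 (new)  [load 120/190]
  120 → stock rod 4 (new)  [load 120/190]
  55 → stock rod 2  [load 190/190]
  55 → stock rod 3  [load 175/190]
  45 → stock rod 1  [load 185/190]
  45 → stock rod 4  [load 165/190]
  45 → stock rod 5 (new)  [load 45/190]
  20 → stock rod 4  [load 185/190]
  20 → stock rod 5  [load 65/190]
5 stock rods opened.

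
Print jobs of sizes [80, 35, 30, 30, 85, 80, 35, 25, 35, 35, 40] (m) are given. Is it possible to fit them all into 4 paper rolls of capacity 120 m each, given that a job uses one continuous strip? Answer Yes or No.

Total = 510 m; ⌈510/120⌉ = 5.
At least 5 paper rolls are required, but only 4 are allowed.

No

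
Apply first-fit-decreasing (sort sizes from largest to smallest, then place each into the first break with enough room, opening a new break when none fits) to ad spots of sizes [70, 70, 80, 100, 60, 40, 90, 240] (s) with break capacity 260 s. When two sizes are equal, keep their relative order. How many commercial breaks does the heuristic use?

Sorted descending: 240, 100, 90, 80, 70, 70, 60, 40.
  240 → break 1 (new)  [load 240/260]
  100 → break 2 (new)  [load 100/260]
  90 → break 2  [load 190/260]
  80 → break 3 (new)  [load 80/260]
  70 → break 2  [load 260/260]
  70 → break 3  [load 150/260]
  60 → break 3  [load 210/260]
  40 → break 3  [load 250/260]
3 commercial breaks opened.

3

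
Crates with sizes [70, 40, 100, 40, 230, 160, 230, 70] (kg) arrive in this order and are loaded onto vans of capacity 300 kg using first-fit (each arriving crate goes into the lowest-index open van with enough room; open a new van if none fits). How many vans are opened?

4

  70 → van 1 (new)  [load 70/300]
  40 → van 1  [load 110/300]
  100 → van 1  [load 210/300]
  40 → van 1  [load 250/300]
  230 → van 2 (new)  [load 230/300]
  160 → van 3 (new)  [load 160/300]
  230 → van 4 (new)  [load 230/300]
  70 → van 2  [load 300/300]
4 vans opened.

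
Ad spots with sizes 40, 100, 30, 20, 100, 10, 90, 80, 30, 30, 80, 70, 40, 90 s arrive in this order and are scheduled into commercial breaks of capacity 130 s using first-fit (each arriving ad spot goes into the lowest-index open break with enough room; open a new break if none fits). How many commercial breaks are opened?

8

  40 → break 1 (new)  [load 40/130]
  100 → break 2 (new)  [load 100/130]
  30 → break 1  [load 70/130]
  20 → break 1  [load 90/130]
  100 → break 3 (new)  [load 100/130]
  10 → break 1  [load 100/130]
  90 → break 4 (new)  [load 90/130]
  80 → break 5 (new)  [load 80/130]
  30 → break 1  [load 130/130]
  30 → break 2  [load 130/130]
  80 → break 6 (new)  [load 80/130]
  70 → break 7 (new)  [load 70/130]
  40 → break 4  [load 130/130]
  90 → break 8 (new)  [load 90/130]
8 commercial breaks opened.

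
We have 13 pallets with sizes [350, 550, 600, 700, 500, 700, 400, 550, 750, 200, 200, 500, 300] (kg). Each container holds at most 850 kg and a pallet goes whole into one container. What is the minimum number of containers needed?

9

Total = 750 + 700 + 700 + 600 + 550 + 550 + 500 + 500 + 400 + 350 + 300 + 200 + 200 = 6300 kg.
Lower bound: ⌈6300/850⌉ = 8 containers.
A packing using 9 containers:
  container 1: 750 = 750
  container 2: 700 = 700
  container 3: 700 = 700
  container 4: 600 + 200 = 800
  container 5: 550 + 300 = 850
  container 6: 550 + 200 = 750
  container 7: 500 + 350 = 850
  container 8: 500 = 500
  container 9: 400 = 400
No arrangement into 8 containers stays within capacity, so 9 is optimal.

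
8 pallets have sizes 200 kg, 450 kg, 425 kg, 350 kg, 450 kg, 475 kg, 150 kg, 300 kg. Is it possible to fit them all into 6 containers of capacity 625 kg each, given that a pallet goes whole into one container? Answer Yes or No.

A valid assignment using 6 containers:
  container 1: 475 + 150 = 625
  container 2: 450 = 450
  container 3: 450 = 450
  container 4: 425 + 200 = 625
  container 5: 350 = 350
  container 6: 300 = 300
Every load is within 625 kg, so 6 containers suffice.

Yes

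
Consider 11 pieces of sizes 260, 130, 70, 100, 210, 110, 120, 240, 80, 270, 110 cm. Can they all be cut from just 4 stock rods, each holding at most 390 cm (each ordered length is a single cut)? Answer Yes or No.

No

Total = 1700 cm; ⌈1700/390⌉ = 5.
At least 5 stock rods are required, but only 4 are allowed.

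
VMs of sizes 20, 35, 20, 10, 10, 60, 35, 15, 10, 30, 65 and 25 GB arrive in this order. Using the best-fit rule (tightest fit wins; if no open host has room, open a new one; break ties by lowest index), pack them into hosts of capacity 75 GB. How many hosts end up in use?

  20 → host 1 (new)  [load 20/75]
  35 → host 1  [load 55/75]
  20 → host 1  [load 75/75]
  10 → host 2 (new)  [load 10/75]
  10 → host 2  [load 20/75]
  60 → host 3 (new)  [load 60/75]
  35 → host 2  [load 55/75]
  15 → host 3  [load 75/75]
  10 → host 2  [load 65/75]
  30 → host 4 (new)  [load 30/75]
  65 → host 5 (new)  [load 65/75]
  25 → host 4  [load 55/75]
5 hosts opened.

5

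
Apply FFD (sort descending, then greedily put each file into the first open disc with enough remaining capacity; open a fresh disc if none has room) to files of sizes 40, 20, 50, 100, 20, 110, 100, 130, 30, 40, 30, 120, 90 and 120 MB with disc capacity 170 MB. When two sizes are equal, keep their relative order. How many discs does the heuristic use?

Sorted descending: 130, 120, 120, 110, 100, 100, 90, 50, 40, 40, 30, 30, 20, 20.
  130 → disc 1 (new)  [load 130/170]
  120 → disc 2 (new)  [load 120/170]
  120 → disc 3 (new)  [load 120/170]
  110 → disc 4 (new)  [load 110/170]
  100 → disc 5 (new)  [load 100/170]
  100 → disc 6 (new)  [load 100/170]
  90 → disc 7 (new)  [load 90/170]
  50 → disc 2  [load 170/170]
  40 → disc 1  [load 170/170]
  40 → disc 3  [load 160/170]
  30 → disc 4  [load 140/170]
  30 → disc 4  [load 170/170]
  20 → disc 5  [load 120/170]
  20 → disc 5  [load 140/170]
7 discs opened.

7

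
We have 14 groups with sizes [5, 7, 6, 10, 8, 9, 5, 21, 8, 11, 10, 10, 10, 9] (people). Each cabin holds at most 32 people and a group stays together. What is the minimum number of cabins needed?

5

Total = 21 + 11 + 10 + 10 + 10 + 10 + 9 + 9 + 8 + 8 + 7 + 6 + 5 + 5 = 129 people.
Lower bound: ⌈129/32⌉ = 5 cabins.
A packing using 5 cabins:
  cabin 1: 21 + 11 = 32
  cabin 2: 10 + 10 + 10 = 30
  cabin 3: 10 + 9 + 9 = 28
  cabin 4: 8 + 8 + 7 + 6 = 29
  cabin 5: 5 + 5 = 10
This matches the lower bound, so 5 is optimal.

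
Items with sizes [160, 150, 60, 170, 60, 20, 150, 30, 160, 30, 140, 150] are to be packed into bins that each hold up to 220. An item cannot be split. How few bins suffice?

7

Total = 170 + 160 + 160 + 150 + 150 + 150 + 140 + 60 + 60 + 30 + 30 + 20 = 1280.
Lower bound: ⌈1280/220⌉ = 6 bins.
Also, 7 items each exceed 110, and no two of those can share a bin, so at least 7 bins are needed.
A packing using 7 bins:
  bin 1: 170 + 30 + 20 = 220
  bin 2: 160 + 60 = 220
  bin 3: 160 + 60 = 220
  bin 4: 150 + 30 = 180
  bin 5: 150 = 150
  bin 6: 150 = 150
  bin 7: 140 = 140
This matches the lower bound, so 7 is optimal.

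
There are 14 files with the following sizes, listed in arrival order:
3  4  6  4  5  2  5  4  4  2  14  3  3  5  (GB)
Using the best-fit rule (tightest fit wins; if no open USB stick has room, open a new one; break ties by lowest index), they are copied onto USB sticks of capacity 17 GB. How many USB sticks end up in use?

4

  3 → USB stick 1 (new)  [load 3/17]
  4 → USB stick 1  [load 7/17]
  6 → USB stick 1  [load 13/17]
  4 → USB stick 1  [load 17/17]
  5 → USB stick 2 (new)  [load 5/17]
  2 → USB stick 2  [load 7/17]
  5 → USB stick 2  [load 12/17]
  4 → USB stick 2  [load 16/17]
  4 → USB stick 3 (new)  [load 4/17]
  2 → USB stick 3  [load 6/17]
  14 → USB stick 4 (new)  [load 14/17]
  3 → USB stick 4  [load 17/17]
  3 → USB stick 3  [load 9/17]
  5 → USB stick 3  [load 14/17]
4 USB sticks opened.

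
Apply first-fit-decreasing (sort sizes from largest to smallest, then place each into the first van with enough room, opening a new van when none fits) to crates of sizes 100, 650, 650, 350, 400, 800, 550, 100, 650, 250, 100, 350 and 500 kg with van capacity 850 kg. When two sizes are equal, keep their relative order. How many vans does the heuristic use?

7

Sorted descending: 800, 650, 650, 650, 550, 500, 400, 350, 350, 250, 100, 100, 100.
  800 → van 1 (new)  [load 800/850]
  650 → van 2 (new)  [load 650/850]
  650 → van 3 (new)  [load 650/850]
  650 → van 4 (new)  [load 650/850]
  550 → van 5 (new)  [load 550/850]
  500 → van 6 (new)  [load 500/850]
  400 → van 7 (new)  [load 400/850]
  350 → van 6  [load 850/850]
  350 → van 7  [load 750/850]
  250 → van 5  [load 800/850]
  100 → van 2  [load 750/850]
  100 → van 2  [load 850/850]
  100 → van 3  [load 750/850]
7 vans opened.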